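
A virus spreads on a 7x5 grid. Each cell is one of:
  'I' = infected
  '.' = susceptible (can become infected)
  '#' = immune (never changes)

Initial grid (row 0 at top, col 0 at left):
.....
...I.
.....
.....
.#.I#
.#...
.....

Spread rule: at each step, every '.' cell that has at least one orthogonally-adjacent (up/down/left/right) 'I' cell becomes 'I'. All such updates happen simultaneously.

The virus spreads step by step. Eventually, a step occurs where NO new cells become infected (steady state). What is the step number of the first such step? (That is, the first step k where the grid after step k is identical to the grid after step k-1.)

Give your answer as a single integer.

Answer: 7

Derivation:
Step 0 (initial): 2 infected
Step 1: +7 new -> 9 infected
Step 2: +10 new -> 19 infected
Step 3: +6 new -> 25 infected
Step 4: +4 new -> 29 infected
Step 5: +2 new -> 31 infected
Step 6: +1 new -> 32 infected
Step 7: +0 new -> 32 infected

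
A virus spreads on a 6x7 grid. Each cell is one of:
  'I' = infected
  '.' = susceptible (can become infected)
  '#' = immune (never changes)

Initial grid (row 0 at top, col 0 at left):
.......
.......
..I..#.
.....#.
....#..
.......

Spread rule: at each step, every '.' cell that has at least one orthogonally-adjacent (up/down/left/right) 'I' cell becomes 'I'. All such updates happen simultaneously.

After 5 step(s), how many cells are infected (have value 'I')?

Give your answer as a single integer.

Answer: 32

Derivation:
Step 0 (initial): 1 infected
Step 1: +4 new -> 5 infected
Step 2: +8 new -> 13 infected
Step 3: +9 new -> 22 infected
Step 4: +6 new -> 28 infected
Step 5: +4 new -> 32 infected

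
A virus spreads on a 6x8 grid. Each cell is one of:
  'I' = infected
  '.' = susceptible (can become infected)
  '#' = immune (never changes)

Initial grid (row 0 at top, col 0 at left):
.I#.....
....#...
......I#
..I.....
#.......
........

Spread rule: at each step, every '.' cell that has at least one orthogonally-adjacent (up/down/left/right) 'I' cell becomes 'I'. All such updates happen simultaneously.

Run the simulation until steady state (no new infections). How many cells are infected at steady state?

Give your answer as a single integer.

Step 0 (initial): 3 infected
Step 1: +9 new -> 12 infected
Step 2: +16 new -> 28 infected
Step 3: +10 new -> 38 infected
Step 4: +6 new -> 44 infected
Step 5: +0 new -> 44 infected

Answer: 44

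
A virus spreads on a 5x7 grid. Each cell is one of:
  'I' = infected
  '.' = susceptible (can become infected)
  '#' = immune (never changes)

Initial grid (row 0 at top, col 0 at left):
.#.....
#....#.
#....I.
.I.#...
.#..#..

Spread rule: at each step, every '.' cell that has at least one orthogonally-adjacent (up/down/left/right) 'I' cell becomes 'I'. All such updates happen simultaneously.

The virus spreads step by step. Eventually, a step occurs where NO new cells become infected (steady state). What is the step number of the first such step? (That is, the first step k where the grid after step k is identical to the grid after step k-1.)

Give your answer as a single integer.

Step 0 (initial): 2 infected
Step 1: +6 new -> 8 infected
Step 2: +10 new -> 18 infected
Step 3: +6 new -> 24 infected
Step 4: +3 new -> 27 infected
Step 5: +0 new -> 27 infected

Answer: 5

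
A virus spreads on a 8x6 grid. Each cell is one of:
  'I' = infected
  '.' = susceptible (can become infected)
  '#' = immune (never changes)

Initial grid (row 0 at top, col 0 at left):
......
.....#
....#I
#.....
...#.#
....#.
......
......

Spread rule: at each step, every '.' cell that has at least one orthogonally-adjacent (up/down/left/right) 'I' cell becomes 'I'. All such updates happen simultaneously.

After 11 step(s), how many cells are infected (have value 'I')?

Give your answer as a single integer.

Step 0 (initial): 1 infected
Step 1: +1 new -> 2 infected
Step 2: +1 new -> 3 infected
Step 3: +2 new -> 5 infected
Step 4: +2 new -> 7 infected
Step 5: +4 new -> 11 infected
Step 6: +6 new -> 17 infected
Step 7: +8 new -> 25 infected
Step 8: +7 new -> 32 infected
Step 9: +5 new -> 37 infected
Step 10: +3 new -> 40 infected
Step 11: +2 new -> 42 infected

Answer: 42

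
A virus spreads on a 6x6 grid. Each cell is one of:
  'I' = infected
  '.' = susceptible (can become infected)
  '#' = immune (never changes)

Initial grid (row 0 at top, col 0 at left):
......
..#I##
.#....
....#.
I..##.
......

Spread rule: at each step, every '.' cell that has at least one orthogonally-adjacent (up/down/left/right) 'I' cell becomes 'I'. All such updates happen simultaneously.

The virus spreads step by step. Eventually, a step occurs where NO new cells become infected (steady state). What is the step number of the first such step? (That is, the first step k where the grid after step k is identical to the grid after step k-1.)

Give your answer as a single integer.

Step 0 (initial): 2 infected
Step 1: +5 new -> 7 infected
Step 2: +9 new -> 16 infected
Step 3: +6 new -> 22 infected
Step 4: +4 new -> 26 infected
Step 5: +2 new -> 28 infected
Step 6: +1 new -> 29 infected
Step 7: +0 new -> 29 infected

Answer: 7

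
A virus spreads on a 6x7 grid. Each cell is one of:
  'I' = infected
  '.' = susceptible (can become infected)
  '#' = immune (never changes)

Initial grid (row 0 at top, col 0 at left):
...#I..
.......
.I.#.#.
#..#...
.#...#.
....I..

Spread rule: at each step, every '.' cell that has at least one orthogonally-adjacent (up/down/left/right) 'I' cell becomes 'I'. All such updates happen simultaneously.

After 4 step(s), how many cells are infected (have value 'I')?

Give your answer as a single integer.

Answer: 34

Derivation:
Step 0 (initial): 3 infected
Step 1: +9 new -> 12 infected
Step 2: +12 new -> 24 infected
Step 3: +7 new -> 31 infected
Step 4: +3 new -> 34 infected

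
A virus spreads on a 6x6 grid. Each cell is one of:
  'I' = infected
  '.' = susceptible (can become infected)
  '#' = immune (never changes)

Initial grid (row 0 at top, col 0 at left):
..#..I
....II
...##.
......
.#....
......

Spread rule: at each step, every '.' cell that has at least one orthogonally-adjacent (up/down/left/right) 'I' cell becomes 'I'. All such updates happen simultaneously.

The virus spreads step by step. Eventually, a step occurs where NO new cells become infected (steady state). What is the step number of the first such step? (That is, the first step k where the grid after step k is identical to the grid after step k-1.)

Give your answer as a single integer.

Answer: 9

Derivation:
Step 0 (initial): 3 infected
Step 1: +3 new -> 6 infected
Step 2: +3 new -> 9 infected
Step 3: +4 new -> 13 infected
Step 4: +7 new -> 20 infected
Step 5: +6 new -> 26 infected
Step 6: +3 new -> 29 infected
Step 7: +2 new -> 31 infected
Step 8: +1 new -> 32 infected
Step 9: +0 new -> 32 infected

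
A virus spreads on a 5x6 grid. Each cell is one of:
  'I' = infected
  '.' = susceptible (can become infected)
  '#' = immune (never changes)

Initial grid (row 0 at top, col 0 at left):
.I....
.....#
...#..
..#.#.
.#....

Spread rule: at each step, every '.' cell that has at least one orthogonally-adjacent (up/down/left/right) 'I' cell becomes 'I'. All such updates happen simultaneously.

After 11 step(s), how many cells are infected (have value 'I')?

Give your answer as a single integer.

Step 0 (initial): 1 infected
Step 1: +3 new -> 4 infected
Step 2: +4 new -> 8 infected
Step 3: +5 new -> 13 infected
Step 4: +3 new -> 16 infected
Step 5: +2 new -> 18 infected
Step 6: +1 new -> 19 infected
Step 7: +1 new -> 20 infected
Step 8: +1 new -> 21 infected
Step 9: +1 new -> 22 infected
Step 10: +1 new -> 23 infected
Step 11: +2 new -> 25 infected

Answer: 25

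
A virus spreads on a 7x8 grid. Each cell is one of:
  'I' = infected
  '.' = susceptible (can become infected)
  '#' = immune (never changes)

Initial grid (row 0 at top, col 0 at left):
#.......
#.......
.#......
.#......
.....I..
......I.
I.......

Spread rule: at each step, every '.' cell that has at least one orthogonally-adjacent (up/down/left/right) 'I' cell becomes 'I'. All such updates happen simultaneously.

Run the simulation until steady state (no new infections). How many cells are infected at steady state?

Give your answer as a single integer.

Answer: 52

Derivation:
Step 0 (initial): 3 infected
Step 1: +8 new -> 11 infected
Step 2: +11 new -> 22 infected
Step 3: +12 new -> 34 infected
Step 4: +7 new -> 41 infected
Step 5: +5 new -> 46 infected
Step 6: +3 new -> 49 infected
Step 7: +2 new -> 51 infected
Step 8: +1 new -> 52 infected
Step 9: +0 new -> 52 infected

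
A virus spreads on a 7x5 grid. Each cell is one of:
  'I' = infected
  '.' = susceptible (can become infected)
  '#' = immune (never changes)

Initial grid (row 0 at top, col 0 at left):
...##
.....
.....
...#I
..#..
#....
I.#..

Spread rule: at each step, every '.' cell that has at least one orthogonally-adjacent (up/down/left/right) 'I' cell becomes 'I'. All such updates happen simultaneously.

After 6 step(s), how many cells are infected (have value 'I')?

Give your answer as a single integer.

Answer: 28

Derivation:
Step 0 (initial): 2 infected
Step 1: +3 new -> 5 infected
Step 2: +5 new -> 10 infected
Step 3: +6 new -> 16 infected
Step 4: +6 new -> 22 infected
Step 5: +4 new -> 26 infected
Step 6: +2 new -> 28 infected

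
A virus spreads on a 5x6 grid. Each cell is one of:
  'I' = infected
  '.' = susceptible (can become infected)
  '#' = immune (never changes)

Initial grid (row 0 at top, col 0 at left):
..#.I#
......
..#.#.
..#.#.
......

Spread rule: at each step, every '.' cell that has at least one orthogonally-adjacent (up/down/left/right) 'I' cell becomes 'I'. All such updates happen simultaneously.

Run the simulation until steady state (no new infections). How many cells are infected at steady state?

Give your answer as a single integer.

Step 0 (initial): 1 infected
Step 1: +2 new -> 3 infected
Step 2: +2 new -> 5 infected
Step 3: +3 new -> 8 infected
Step 4: +3 new -> 11 infected
Step 5: +5 new -> 16 infected
Step 6: +5 new -> 21 infected
Step 7: +2 new -> 23 infected
Step 8: +1 new -> 24 infected
Step 9: +0 new -> 24 infected

Answer: 24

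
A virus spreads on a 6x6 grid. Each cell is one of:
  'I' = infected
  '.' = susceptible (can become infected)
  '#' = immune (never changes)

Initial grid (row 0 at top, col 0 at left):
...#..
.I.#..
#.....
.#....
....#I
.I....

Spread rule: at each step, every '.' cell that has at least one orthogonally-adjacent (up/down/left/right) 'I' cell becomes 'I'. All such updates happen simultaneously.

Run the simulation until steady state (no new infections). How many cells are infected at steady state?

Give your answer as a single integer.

Answer: 31

Derivation:
Step 0 (initial): 3 infected
Step 1: +9 new -> 12 infected
Step 2: +9 new -> 21 infected
Step 3: +7 new -> 28 infected
Step 4: +2 new -> 30 infected
Step 5: +1 new -> 31 infected
Step 6: +0 new -> 31 infected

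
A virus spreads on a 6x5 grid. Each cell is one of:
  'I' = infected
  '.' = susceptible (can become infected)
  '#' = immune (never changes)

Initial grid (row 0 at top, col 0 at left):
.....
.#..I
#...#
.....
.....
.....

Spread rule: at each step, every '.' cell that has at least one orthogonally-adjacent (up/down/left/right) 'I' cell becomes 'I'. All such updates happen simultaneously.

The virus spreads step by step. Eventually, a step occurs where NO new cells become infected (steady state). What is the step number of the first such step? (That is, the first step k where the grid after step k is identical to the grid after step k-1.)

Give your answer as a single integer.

Answer: 9

Derivation:
Step 0 (initial): 1 infected
Step 1: +2 new -> 3 infected
Step 2: +3 new -> 6 infected
Step 3: +3 new -> 9 infected
Step 4: +5 new -> 14 infected
Step 5: +5 new -> 19 infected
Step 6: +5 new -> 24 infected
Step 7: +2 new -> 26 infected
Step 8: +1 new -> 27 infected
Step 9: +0 new -> 27 infected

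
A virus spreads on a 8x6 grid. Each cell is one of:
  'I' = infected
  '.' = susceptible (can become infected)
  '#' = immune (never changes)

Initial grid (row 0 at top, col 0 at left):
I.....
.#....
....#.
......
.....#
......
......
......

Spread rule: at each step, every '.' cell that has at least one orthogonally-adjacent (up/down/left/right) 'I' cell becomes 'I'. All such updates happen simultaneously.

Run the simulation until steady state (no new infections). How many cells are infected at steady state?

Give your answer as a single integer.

Step 0 (initial): 1 infected
Step 1: +2 new -> 3 infected
Step 2: +2 new -> 5 infected
Step 3: +4 new -> 9 infected
Step 4: +5 new -> 14 infected
Step 5: +6 new -> 20 infected
Step 6: +5 new -> 25 infected
Step 7: +6 new -> 31 infected
Step 8: +5 new -> 36 infected
Step 9: +3 new -> 39 infected
Step 10: +3 new -> 42 infected
Step 11: +2 new -> 44 infected
Step 12: +1 new -> 45 infected
Step 13: +0 new -> 45 infected

Answer: 45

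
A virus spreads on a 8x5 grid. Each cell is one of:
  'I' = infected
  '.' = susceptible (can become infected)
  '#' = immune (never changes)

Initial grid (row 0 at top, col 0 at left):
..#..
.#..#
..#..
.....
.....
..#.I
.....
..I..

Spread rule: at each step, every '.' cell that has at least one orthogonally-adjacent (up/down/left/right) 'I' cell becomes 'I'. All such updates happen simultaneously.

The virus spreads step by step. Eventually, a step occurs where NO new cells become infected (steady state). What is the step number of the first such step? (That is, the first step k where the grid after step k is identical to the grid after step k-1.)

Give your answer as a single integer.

Step 0 (initial): 2 infected
Step 1: +6 new -> 8 infected
Step 2: +6 new -> 14 infected
Step 3: +5 new -> 19 infected
Step 4: +4 new -> 23 infected
Step 5: +3 new -> 26 infected
Step 6: +4 new -> 30 infected
Step 7: +2 new -> 32 infected
Step 8: +1 new -> 33 infected
Step 9: +1 new -> 34 infected
Step 10: +1 new -> 35 infected
Step 11: +0 new -> 35 infected

Answer: 11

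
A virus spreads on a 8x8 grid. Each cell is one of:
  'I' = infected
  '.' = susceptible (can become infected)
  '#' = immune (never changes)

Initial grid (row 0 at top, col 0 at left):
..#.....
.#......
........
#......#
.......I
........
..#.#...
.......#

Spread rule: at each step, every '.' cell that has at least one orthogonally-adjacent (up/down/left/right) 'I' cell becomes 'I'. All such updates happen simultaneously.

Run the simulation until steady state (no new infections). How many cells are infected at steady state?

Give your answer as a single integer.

Answer: 57

Derivation:
Step 0 (initial): 1 infected
Step 1: +2 new -> 3 infected
Step 2: +4 new -> 7 infected
Step 3: +5 new -> 12 infected
Step 4: +8 new -> 20 infected
Step 5: +8 new -> 28 infected
Step 6: +9 new -> 37 infected
Step 7: +7 new -> 44 infected
Step 8: +6 new -> 50 infected
Step 9: +3 new -> 53 infected
Step 10: +2 new -> 55 infected
Step 11: +1 new -> 56 infected
Step 12: +1 new -> 57 infected
Step 13: +0 new -> 57 infected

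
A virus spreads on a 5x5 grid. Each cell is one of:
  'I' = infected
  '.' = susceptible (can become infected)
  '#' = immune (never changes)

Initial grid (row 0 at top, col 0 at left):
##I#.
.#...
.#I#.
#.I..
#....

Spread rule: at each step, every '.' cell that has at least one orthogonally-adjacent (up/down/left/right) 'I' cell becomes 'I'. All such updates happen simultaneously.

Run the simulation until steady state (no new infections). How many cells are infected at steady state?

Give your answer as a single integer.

Answer: 15

Derivation:
Step 0 (initial): 3 infected
Step 1: +4 new -> 7 infected
Step 2: +4 new -> 11 infected
Step 3: +3 new -> 14 infected
Step 4: +1 new -> 15 infected
Step 5: +0 new -> 15 infected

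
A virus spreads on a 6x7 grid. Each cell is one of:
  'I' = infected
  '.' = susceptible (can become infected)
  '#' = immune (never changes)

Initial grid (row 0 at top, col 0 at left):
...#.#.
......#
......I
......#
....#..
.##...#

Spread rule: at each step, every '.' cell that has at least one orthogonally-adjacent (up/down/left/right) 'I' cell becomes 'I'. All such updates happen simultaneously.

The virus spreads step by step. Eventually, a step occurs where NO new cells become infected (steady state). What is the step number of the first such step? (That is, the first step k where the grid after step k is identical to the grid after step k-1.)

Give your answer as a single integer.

Step 0 (initial): 1 infected
Step 1: +1 new -> 2 infected
Step 2: +3 new -> 5 infected
Step 3: +4 new -> 9 infected
Step 4: +6 new -> 15 infected
Step 5: +5 new -> 20 infected
Step 6: +6 new -> 26 infected
Step 7: +4 new -> 30 infected
Step 8: +2 new -> 32 infected
Step 9: +1 new -> 33 infected
Step 10: +0 new -> 33 infected

Answer: 10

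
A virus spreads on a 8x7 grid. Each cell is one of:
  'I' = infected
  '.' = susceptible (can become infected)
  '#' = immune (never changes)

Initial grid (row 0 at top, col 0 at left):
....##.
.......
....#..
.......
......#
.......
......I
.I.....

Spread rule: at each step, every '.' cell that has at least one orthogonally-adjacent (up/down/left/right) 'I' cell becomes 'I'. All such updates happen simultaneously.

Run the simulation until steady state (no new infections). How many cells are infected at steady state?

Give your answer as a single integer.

Answer: 52

Derivation:
Step 0 (initial): 2 infected
Step 1: +6 new -> 8 infected
Step 2: +7 new -> 15 infected
Step 3: +7 new -> 22 infected
Step 4: +6 new -> 28 infected
Step 5: +7 new -> 35 infected
Step 6: +6 new -> 41 infected
Step 7: +6 new -> 47 infected
Step 8: +4 new -> 51 infected
Step 9: +1 new -> 52 infected
Step 10: +0 new -> 52 infected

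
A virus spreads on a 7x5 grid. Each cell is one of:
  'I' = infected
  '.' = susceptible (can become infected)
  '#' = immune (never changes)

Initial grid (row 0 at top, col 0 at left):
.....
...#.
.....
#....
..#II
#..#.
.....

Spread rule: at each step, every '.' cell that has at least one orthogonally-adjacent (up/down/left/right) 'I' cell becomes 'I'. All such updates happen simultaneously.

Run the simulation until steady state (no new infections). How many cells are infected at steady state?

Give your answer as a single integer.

Step 0 (initial): 2 infected
Step 1: +3 new -> 5 infected
Step 2: +4 new -> 9 infected
Step 3: +4 new -> 13 infected
Step 4: +5 new -> 18 infected
Step 5: +8 new -> 26 infected
Step 6: +3 new -> 29 infected
Step 7: +1 new -> 30 infected
Step 8: +0 new -> 30 infected

Answer: 30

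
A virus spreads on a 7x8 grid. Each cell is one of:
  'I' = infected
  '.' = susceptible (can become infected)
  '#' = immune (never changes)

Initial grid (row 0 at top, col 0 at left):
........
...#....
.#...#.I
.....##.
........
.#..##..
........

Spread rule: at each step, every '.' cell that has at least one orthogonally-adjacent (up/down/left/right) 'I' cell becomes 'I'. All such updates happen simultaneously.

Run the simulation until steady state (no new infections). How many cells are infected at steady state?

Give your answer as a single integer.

Step 0 (initial): 1 infected
Step 1: +3 new -> 4 infected
Step 2: +3 new -> 7 infected
Step 3: +4 new -> 11 infected
Step 4: +5 new -> 16 infected
Step 5: +4 new -> 20 infected
Step 6: +5 new -> 25 infected
Step 7: +6 new -> 31 infected
Step 8: +6 new -> 37 infected
Step 9: +5 new -> 42 infected
Step 10: +4 new -> 46 infected
Step 11: +2 new -> 48 infected
Step 12: +0 new -> 48 infected

Answer: 48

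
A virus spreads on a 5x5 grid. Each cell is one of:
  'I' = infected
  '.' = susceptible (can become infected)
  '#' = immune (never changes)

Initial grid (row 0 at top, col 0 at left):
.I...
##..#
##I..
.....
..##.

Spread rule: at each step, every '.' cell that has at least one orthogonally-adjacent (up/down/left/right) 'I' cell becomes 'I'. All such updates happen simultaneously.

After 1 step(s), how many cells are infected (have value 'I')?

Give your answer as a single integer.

Step 0 (initial): 2 infected
Step 1: +5 new -> 7 infected

Answer: 7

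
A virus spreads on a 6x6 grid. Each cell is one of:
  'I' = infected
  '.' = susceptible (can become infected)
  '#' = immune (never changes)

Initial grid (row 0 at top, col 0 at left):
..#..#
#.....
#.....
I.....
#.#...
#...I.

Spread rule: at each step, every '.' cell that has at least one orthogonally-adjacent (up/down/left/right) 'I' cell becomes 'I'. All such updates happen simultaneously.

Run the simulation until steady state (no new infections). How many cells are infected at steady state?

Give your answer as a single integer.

Step 0 (initial): 2 infected
Step 1: +4 new -> 6 infected
Step 2: +7 new -> 13 infected
Step 3: +6 new -> 19 infected
Step 4: +5 new -> 24 infected
Step 5: +4 new -> 28 infected
Step 6: +1 new -> 29 infected
Step 7: +0 new -> 29 infected

Answer: 29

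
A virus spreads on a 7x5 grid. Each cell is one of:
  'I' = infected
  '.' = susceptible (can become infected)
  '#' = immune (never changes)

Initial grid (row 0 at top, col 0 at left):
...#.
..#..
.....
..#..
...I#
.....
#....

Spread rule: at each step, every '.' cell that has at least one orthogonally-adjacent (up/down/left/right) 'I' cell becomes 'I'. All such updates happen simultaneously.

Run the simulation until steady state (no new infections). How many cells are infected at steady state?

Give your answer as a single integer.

Answer: 30

Derivation:
Step 0 (initial): 1 infected
Step 1: +3 new -> 4 infected
Step 2: +6 new -> 10 infected
Step 3: +8 new -> 18 infected
Step 4: +5 new -> 23 infected
Step 5: +3 new -> 26 infected
Step 6: +2 new -> 28 infected
Step 7: +2 new -> 30 infected
Step 8: +0 new -> 30 infected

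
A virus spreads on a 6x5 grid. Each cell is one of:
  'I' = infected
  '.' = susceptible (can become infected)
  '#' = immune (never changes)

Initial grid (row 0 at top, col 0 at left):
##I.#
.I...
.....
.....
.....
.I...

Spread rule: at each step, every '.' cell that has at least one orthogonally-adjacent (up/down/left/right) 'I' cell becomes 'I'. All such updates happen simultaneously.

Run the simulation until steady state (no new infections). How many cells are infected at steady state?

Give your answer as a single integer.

Answer: 27

Derivation:
Step 0 (initial): 3 infected
Step 1: +7 new -> 10 infected
Step 2: +7 new -> 17 infected
Step 3: +6 new -> 23 infected
Step 4: +3 new -> 26 infected
Step 5: +1 new -> 27 infected
Step 6: +0 new -> 27 infected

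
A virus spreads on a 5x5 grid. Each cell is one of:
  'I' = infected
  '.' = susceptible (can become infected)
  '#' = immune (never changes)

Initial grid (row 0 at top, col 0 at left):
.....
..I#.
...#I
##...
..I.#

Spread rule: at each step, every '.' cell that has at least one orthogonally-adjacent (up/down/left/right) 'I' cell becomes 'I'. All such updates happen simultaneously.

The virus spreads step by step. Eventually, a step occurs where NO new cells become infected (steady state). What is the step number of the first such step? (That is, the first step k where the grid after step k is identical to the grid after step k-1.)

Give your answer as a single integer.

Answer: 4

Derivation:
Step 0 (initial): 3 infected
Step 1: +8 new -> 11 infected
Step 2: +7 new -> 18 infected
Step 3: +2 new -> 20 infected
Step 4: +0 new -> 20 infected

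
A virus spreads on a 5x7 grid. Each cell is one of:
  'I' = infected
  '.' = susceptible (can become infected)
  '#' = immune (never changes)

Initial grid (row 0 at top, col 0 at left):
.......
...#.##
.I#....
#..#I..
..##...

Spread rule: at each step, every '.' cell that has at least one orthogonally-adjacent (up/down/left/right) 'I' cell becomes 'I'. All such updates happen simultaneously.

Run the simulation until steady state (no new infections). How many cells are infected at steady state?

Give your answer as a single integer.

Step 0 (initial): 2 infected
Step 1: +6 new -> 8 infected
Step 2: +10 new -> 18 infected
Step 3: +6 new -> 24 infected
Step 4: +2 new -> 26 infected
Step 5: +1 new -> 27 infected
Step 6: +0 new -> 27 infected

Answer: 27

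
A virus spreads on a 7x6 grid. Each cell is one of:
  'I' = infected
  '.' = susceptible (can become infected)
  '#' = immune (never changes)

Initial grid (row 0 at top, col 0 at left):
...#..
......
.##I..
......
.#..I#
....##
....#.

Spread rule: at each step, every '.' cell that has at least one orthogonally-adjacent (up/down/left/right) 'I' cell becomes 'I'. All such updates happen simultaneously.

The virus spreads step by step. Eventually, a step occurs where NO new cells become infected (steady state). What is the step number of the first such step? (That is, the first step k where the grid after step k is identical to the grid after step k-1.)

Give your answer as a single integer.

Answer: 7

Derivation:
Step 0 (initial): 2 infected
Step 1: +5 new -> 7 infected
Step 2: +7 new -> 14 infected
Step 3: +7 new -> 21 infected
Step 4: +6 new -> 27 infected
Step 5: +5 new -> 32 infected
Step 6: +1 new -> 33 infected
Step 7: +0 new -> 33 infected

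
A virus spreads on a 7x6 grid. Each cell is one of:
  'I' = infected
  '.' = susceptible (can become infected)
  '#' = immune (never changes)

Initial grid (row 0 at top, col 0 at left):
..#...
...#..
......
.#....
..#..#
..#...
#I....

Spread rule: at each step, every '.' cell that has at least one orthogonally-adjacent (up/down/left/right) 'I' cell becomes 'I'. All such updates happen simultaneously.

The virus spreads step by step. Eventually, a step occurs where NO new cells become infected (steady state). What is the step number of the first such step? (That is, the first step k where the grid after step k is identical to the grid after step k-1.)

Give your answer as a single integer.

Answer: 11

Derivation:
Step 0 (initial): 1 infected
Step 1: +2 new -> 3 infected
Step 2: +3 new -> 6 infected
Step 3: +3 new -> 9 infected
Step 4: +4 new -> 13 infected
Step 5: +4 new -> 17 infected
Step 6: +5 new -> 22 infected
Step 7: +5 new -> 27 infected
Step 8: +4 new -> 31 infected
Step 9: +2 new -> 33 infected
Step 10: +2 new -> 35 infected
Step 11: +0 new -> 35 infected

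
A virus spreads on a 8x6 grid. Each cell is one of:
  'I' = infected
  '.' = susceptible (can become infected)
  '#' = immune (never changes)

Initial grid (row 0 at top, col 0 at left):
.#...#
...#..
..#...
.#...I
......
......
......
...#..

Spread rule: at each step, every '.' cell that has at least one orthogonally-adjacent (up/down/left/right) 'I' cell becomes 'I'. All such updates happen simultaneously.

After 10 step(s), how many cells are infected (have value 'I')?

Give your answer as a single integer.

Answer: 42

Derivation:
Step 0 (initial): 1 infected
Step 1: +3 new -> 4 infected
Step 2: +5 new -> 9 infected
Step 3: +6 new -> 15 infected
Step 4: +5 new -> 20 infected
Step 5: +5 new -> 25 infected
Step 6: +4 new -> 29 infected
Step 7: +5 new -> 34 infected
Step 8: +4 new -> 38 infected
Step 9: +3 new -> 41 infected
Step 10: +1 new -> 42 infected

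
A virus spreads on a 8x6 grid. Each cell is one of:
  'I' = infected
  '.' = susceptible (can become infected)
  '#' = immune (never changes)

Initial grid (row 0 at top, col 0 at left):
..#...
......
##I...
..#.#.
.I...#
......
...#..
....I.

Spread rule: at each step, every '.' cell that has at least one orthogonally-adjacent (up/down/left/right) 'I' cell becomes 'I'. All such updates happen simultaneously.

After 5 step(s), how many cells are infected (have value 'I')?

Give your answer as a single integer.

Answer: 41

Derivation:
Step 0 (initial): 3 infected
Step 1: +9 new -> 12 infected
Step 2: +12 new -> 24 infected
Step 3: +11 new -> 35 infected
Step 4: +5 new -> 40 infected
Step 5: +1 new -> 41 infected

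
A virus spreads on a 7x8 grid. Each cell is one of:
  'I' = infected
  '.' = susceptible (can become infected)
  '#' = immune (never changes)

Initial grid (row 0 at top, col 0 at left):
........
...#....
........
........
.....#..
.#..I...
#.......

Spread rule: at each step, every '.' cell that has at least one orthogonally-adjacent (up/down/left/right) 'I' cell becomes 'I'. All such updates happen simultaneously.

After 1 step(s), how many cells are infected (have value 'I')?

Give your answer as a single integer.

Answer: 5

Derivation:
Step 0 (initial): 1 infected
Step 1: +4 new -> 5 infected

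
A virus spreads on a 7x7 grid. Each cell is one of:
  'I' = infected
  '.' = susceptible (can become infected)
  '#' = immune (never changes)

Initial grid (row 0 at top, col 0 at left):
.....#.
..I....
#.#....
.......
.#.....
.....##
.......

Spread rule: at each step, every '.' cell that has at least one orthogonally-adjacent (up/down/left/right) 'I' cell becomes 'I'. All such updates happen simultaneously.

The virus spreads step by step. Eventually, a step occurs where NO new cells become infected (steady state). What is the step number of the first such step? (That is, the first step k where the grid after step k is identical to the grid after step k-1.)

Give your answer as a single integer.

Step 0 (initial): 1 infected
Step 1: +3 new -> 4 infected
Step 2: +6 new -> 10 infected
Step 3: +6 new -> 16 infected
Step 4: +6 new -> 22 infected
Step 5: +7 new -> 29 infected
Step 6: +6 new -> 35 infected
Step 7: +5 new -> 40 infected
Step 8: +2 new -> 42 infected
Step 9: +1 new -> 43 infected
Step 10: +0 new -> 43 infected

Answer: 10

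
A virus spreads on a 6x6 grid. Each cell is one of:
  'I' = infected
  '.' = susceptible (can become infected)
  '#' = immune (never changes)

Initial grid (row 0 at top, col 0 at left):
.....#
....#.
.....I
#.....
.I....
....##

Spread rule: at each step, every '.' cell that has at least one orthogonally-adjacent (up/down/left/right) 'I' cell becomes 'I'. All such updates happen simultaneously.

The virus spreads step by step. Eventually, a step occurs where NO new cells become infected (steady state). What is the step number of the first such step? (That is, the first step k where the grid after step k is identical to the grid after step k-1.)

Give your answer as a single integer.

Answer: 6

Derivation:
Step 0 (initial): 2 infected
Step 1: +7 new -> 9 infected
Step 2: +8 new -> 17 infected
Step 3: +7 new -> 24 infected
Step 4: +4 new -> 28 infected
Step 5: +3 new -> 31 infected
Step 6: +0 new -> 31 infected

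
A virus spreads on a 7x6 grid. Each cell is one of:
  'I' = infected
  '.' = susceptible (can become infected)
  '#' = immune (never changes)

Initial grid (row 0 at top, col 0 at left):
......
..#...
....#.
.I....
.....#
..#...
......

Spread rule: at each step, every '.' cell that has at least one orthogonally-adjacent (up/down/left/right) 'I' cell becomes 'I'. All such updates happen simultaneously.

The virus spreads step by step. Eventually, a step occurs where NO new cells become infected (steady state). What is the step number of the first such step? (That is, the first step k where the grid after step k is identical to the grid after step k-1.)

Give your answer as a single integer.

Answer: 8

Derivation:
Step 0 (initial): 1 infected
Step 1: +4 new -> 5 infected
Step 2: +7 new -> 12 infected
Step 3: +7 new -> 19 infected
Step 4: +8 new -> 27 infected
Step 5: +5 new -> 32 infected
Step 6: +4 new -> 36 infected
Step 7: +2 new -> 38 infected
Step 8: +0 new -> 38 infected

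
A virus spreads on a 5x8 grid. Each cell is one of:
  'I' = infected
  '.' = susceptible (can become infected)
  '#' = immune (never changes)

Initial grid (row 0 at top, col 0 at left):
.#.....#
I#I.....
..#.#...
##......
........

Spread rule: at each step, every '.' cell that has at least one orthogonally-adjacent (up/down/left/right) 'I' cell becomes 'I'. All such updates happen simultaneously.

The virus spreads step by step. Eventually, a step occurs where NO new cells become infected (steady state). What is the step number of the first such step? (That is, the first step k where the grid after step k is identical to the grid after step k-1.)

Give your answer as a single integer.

Step 0 (initial): 2 infected
Step 1: +4 new -> 6 infected
Step 2: +4 new -> 10 infected
Step 3: +3 new -> 13 infected
Step 4: +6 new -> 19 infected
Step 5: +6 new -> 25 infected
Step 6: +4 new -> 29 infected
Step 7: +3 new -> 32 infected
Step 8: +1 new -> 33 infected
Step 9: +0 new -> 33 infected

Answer: 9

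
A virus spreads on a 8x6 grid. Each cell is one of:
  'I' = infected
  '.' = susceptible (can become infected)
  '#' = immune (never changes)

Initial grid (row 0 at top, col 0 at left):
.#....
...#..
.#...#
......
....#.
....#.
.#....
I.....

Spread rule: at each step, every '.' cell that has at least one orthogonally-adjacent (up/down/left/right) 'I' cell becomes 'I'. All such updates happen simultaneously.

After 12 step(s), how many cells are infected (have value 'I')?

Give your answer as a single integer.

Answer: 41

Derivation:
Step 0 (initial): 1 infected
Step 1: +2 new -> 3 infected
Step 2: +2 new -> 5 infected
Step 3: +4 new -> 9 infected
Step 4: +5 new -> 14 infected
Step 5: +6 new -> 20 infected
Step 6: +4 new -> 24 infected
Step 7: +5 new -> 29 infected
Step 8: +4 new -> 33 infected
Step 9: +3 new -> 36 infected
Step 10: +2 new -> 38 infected
Step 11: +2 new -> 40 infected
Step 12: +1 new -> 41 infected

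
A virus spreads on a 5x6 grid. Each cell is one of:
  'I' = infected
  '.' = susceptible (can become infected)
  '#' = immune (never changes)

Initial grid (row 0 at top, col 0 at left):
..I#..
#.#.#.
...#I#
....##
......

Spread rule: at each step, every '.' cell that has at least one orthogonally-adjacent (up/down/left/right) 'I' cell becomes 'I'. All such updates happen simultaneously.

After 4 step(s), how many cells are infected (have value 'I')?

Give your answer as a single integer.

Step 0 (initial): 2 infected
Step 1: +1 new -> 3 infected
Step 2: +2 new -> 5 infected
Step 3: +1 new -> 6 infected
Step 4: +3 new -> 9 infected

Answer: 9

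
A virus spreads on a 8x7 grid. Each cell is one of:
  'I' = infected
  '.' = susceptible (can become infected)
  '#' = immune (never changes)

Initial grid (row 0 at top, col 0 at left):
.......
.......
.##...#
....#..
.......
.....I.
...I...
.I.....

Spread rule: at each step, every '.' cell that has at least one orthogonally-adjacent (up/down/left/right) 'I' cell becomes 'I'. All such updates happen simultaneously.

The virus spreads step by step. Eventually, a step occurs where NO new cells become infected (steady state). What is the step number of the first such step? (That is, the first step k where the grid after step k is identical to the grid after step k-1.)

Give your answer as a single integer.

Step 0 (initial): 3 infected
Step 1: +11 new -> 14 infected
Step 2: +10 new -> 24 infected
Step 3: +7 new -> 31 infected
Step 4: +6 new -> 37 infected
Step 5: +5 new -> 42 infected
Step 6: +5 new -> 47 infected
Step 7: +3 new -> 50 infected
Step 8: +2 new -> 52 infected
Step 9: +0 new -> 52 infected

Answer: 9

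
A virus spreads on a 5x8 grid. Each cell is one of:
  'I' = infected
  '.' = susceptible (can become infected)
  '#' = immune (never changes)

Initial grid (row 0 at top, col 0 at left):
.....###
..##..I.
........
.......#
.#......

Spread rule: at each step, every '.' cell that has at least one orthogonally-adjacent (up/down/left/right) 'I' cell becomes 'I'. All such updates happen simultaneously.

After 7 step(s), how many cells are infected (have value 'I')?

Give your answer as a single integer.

Answer: 30

Derivation:
Step 0 (initial): 1 infected
Step 1: +3 new -> 4 infected
Step 2: +4 new -> 8 infected
Step 3: +4 new -> 12 infected
Step 4: +5 new -> 17 infected
Step 5: +4 new -> 21 infected
Step 6: +4 new -> 25 infected
Step 7: +5 new -> 30 infected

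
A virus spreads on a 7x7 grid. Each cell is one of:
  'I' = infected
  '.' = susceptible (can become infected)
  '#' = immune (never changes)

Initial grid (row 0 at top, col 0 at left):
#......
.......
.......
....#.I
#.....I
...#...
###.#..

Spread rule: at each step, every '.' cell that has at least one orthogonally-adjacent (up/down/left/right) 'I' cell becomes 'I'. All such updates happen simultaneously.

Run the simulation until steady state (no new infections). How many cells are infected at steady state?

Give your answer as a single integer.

Step 0 (initial): 2 infected
Step 1: +4 new -> 6 infected
Step 2: +5 new -> 11 infected
Step 3: +6 new -> 17 infected
Step 4: +5 new -> 22 infected
Step 5: +6 new -> 28 infected
Step 6: +5 new -> 33 infected
Step 7: +5 new -> 38 infected
Step 8: +2 new -> 40 infected
Step 9: +0 new -> 40 infected

Answer: 40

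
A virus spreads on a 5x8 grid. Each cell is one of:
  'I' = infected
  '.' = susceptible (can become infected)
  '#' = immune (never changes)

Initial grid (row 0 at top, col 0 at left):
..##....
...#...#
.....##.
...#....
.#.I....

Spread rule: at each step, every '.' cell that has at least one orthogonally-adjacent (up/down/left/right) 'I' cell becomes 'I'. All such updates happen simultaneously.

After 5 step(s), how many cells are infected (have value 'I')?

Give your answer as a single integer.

Answer: 24

Derivation:
Step 0 (initial): 1 infected
Step 1: +2 new -> 3 infected
Step 2: +3 new -> 6 infected
Step 3: +5 new -> 11 infected
Step 4: +7 new -> 18 infected
Step 5: +6 new -> 24 infected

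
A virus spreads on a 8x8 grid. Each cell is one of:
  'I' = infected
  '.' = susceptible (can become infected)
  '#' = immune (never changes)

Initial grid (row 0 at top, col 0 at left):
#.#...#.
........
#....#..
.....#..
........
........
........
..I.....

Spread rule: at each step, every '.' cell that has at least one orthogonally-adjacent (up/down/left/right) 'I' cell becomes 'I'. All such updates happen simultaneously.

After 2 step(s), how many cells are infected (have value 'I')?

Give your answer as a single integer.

Step 0 (initial): 1 infected
Step 1: +3 new -> 4 infected
Step 2: +5 new -> 9 infected

Answer: 9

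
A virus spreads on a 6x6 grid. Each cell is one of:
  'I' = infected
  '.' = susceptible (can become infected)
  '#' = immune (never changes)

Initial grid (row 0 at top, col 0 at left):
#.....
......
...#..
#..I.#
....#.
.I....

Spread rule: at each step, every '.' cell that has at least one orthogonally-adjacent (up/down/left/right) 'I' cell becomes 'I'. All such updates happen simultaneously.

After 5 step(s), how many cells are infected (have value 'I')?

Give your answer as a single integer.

Step 0 (initial): 2 infected
Step 1: +6 new -> 8 infected
Step 2: +6 new -> 14 infected
Step 3: +5 new -> 19 infected
Step 4: +7 new -> 26 infected
Step 5: +5 new -> 31 infected

Answer: 31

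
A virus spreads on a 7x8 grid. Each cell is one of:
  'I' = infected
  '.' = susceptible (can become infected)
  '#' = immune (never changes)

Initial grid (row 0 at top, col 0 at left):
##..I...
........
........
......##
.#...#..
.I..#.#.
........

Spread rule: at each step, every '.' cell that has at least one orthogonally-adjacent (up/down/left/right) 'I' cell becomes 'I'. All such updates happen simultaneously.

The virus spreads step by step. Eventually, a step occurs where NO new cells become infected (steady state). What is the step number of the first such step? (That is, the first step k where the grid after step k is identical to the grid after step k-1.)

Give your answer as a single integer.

Answer: 11

Derivation:
Step 0 (initial): 2 infected
Step 1: +6 new -> 8 infected
Step 2: +10 new -> 18 infected
Step 3: +10 new -> 28 infected
Step 4: +10 new -> 38 infected
Step 5: +4 new -> 42 infected
Step 6: +2 new -> 44 infected
Step 7: +1 new -> 45 infected
Step 8: +1 new -> 46 infected
Step 9: +1 new -> 47 infected
Step 10: +1 new -> 48 infected
Step 11: +0 new -> 48 infected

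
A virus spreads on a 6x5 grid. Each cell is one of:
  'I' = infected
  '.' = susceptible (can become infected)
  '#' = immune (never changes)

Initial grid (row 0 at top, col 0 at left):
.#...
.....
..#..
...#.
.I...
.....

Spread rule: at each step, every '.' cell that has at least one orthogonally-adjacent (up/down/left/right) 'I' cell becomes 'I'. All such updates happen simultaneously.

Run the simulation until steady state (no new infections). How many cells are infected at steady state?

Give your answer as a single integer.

Step 0 (initial): 1 infected
Step 1: +4 new -> 5 infected
Step 2: +6 new -> 11 infected
Step 3: +4 new -> 15 infected
Step 4: +4 new -> 19 infected
Step 5: +4 new -> 23 infected
Step 6: +3 new -> 26 infected
Step 7: +1 new -> 27 infected
Step 8: +0 new -> 27 infected

Answer: 27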